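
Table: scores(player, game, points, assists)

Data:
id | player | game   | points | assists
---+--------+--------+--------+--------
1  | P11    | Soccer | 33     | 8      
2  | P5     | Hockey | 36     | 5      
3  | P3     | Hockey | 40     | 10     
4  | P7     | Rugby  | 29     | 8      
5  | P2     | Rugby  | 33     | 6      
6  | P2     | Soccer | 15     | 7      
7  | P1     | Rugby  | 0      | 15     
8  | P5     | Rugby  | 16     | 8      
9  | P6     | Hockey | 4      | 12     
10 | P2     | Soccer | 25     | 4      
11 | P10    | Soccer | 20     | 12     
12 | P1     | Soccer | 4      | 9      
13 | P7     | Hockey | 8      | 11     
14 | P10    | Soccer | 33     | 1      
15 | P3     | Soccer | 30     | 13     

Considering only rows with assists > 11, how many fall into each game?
SELECT game, COUNT(*)
FROM scores
WHERE assists > 11
GROUP BY game

Note: WHERE filters rows before grouping.

Result:
  Hockey: 1
  Rugby: 1
  Soccer: 2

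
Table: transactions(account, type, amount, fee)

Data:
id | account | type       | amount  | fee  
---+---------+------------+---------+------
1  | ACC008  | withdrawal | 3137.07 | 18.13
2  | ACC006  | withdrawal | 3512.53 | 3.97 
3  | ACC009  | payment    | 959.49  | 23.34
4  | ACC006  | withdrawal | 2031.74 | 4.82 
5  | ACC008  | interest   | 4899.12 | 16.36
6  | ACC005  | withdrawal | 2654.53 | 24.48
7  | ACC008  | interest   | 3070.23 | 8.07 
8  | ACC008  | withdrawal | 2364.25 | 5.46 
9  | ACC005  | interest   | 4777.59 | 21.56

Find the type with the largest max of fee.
SELECT type, MAX(fee) as val
FROM transactions
GROUP BY type
ORDER BY val DESC
LIMIT 1

Result: withdrawal with max(fee) = 24.48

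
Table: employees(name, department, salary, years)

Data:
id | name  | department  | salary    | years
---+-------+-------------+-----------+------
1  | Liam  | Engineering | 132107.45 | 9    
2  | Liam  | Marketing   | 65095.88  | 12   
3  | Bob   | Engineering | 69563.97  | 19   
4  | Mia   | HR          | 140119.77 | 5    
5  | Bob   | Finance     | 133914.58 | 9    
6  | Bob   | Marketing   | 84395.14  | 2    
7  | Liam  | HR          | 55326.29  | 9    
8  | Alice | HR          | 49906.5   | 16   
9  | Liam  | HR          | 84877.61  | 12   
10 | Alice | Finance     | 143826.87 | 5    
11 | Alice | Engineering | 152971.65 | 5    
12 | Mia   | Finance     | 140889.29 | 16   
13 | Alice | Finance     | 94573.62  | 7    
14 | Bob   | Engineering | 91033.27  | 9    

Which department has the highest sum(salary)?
SELECT department, SUM(salary) as val
FROM employees
GROUP BY department
ORDER BY val DESC
LIMIT 1

Result: Finance with sum(salary) = 513204.36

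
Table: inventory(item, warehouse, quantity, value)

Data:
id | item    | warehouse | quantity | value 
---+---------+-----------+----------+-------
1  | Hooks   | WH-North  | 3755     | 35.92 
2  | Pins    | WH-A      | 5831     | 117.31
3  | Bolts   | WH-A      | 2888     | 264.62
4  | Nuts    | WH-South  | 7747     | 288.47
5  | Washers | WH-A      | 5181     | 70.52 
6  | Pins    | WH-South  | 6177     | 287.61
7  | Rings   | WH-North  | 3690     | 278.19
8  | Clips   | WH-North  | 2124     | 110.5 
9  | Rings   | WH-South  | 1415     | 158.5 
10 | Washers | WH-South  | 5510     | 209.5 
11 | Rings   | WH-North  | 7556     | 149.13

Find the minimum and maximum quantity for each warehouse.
SELECT warehouse, MIN(quantity), MAX(quantity)
FROM inventory
GROUP BY warehouse

Result:
  WH-A: min=2888, max=5831
  WH-North: min=2124, max=7556
  WH-South: min=1415, max=7747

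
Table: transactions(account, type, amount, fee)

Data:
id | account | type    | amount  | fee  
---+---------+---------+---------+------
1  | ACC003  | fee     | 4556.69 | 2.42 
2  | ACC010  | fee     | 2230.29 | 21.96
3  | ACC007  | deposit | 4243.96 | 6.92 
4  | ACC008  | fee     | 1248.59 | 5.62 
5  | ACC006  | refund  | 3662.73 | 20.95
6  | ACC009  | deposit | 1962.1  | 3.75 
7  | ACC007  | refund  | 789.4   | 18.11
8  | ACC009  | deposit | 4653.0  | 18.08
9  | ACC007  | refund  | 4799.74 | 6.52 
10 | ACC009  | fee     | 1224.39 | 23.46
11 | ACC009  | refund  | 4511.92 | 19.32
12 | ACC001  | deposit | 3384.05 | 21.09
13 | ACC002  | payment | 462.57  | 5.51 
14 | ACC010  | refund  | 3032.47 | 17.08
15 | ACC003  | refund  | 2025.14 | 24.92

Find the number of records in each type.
SELECT type, COUNT(*) as count
FROM transactions
GROUP BY type

Result:
  deposit: 4
  fee: 4
  payment: 1
  refund: 6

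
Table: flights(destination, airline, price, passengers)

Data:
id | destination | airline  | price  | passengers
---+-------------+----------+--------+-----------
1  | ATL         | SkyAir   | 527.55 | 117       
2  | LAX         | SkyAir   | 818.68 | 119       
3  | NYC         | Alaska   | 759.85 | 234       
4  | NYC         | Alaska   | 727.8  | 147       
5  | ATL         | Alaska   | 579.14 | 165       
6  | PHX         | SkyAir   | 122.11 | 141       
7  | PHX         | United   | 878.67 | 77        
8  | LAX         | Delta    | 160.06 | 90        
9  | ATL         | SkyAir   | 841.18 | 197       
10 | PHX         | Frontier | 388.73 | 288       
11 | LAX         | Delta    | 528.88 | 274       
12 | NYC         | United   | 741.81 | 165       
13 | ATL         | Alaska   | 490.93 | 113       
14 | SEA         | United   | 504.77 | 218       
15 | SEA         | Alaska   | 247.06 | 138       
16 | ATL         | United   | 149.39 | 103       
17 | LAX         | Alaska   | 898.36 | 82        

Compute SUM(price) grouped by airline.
SELECT airline, SUM(price) as result
FROM flights
GROUP BY airline

Result:
  Alaska: 3703.14
  Delta: 688.94
  Frontier: 388.73
  SkyAir: 2309.52
  United: 2274.64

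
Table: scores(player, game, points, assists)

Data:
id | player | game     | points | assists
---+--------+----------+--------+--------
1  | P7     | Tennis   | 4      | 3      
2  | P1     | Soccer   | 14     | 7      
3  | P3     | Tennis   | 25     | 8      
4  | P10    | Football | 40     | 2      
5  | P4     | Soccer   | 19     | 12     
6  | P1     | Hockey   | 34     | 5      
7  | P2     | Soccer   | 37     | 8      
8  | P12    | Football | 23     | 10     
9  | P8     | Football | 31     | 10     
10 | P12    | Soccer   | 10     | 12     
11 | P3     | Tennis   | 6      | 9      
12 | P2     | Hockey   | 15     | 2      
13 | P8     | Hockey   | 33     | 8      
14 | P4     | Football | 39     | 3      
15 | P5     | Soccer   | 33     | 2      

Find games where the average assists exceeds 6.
SELECT game, AVG(assists)
FROM scores
GROUP BY game
HAVING AVG(assists) > 6

Result:
  Football: avg=6.25
  Soccer: avg=8.20
  Tennis: avg=6.67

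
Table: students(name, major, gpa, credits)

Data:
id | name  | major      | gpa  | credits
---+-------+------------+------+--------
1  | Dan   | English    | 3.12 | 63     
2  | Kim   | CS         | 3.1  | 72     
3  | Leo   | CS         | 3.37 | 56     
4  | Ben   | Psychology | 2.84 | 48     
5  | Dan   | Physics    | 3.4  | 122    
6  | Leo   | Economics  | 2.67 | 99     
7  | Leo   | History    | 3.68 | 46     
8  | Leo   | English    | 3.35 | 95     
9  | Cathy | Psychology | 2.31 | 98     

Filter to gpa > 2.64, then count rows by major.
SELECT major, COUNT(*)
FROM students
WHERE gpa > 2.64
GROUP BY major

Note: WHERE filters rows before grouping.

Result:
  CS: 2
  Economics: 1
  English: 2
  History: 1
  Physics: 1
  Psychology: 1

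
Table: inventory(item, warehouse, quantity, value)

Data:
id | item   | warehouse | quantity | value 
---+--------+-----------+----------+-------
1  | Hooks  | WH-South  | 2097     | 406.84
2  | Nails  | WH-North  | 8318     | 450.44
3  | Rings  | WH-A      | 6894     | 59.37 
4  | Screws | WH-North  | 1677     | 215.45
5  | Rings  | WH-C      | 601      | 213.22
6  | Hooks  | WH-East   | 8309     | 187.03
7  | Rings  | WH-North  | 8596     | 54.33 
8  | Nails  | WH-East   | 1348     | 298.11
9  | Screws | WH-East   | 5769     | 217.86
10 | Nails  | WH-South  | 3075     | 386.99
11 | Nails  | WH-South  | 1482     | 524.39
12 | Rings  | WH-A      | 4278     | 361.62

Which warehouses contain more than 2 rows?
SELECT warehouse, COUNT(*) as cnt
FROM inventory
GROUP BY warehouse
HAVING COUNT(*) > 2

Result:
  WH-East: 3
  WH-North: 3
  WH-South: 3

Note: HAVING filters groups after aggregation, WHERE filters rows before.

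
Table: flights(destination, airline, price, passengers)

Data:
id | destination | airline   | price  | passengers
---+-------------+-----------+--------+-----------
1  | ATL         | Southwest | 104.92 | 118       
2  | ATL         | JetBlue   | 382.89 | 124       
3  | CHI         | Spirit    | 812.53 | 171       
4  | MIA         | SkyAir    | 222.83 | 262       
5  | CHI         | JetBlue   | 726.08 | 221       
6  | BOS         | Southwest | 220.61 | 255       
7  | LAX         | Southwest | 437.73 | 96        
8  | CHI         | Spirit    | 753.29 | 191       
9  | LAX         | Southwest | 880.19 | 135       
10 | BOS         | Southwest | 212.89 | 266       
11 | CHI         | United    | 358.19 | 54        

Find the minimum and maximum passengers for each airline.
SELECT airline, MIN(passengers), MAX(passengers)
FROM flights
GROUP BY airline

Result:
  JetBlue: min=124, max=221
  SkyAir: min=262, max=262
  Southwest: min=96, max=266
  Spirit: min=171, max=191
  United: min=54, max=54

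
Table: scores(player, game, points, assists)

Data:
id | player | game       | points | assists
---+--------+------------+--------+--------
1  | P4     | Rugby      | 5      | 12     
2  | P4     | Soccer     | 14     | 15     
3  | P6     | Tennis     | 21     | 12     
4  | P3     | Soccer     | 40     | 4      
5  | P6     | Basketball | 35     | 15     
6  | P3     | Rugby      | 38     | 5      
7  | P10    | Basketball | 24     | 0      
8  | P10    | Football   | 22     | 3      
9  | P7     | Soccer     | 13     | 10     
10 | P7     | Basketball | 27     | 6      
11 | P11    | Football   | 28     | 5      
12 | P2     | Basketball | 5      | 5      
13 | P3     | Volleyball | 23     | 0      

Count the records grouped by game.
SELECT game, COUNT(*) as count
FROM scores
GROUP BY game

Result:
  Basketball: 4
  Football: 2
  Rugby: 2
  Soccer: 3
  Tennis: 1
  Volleyball: 1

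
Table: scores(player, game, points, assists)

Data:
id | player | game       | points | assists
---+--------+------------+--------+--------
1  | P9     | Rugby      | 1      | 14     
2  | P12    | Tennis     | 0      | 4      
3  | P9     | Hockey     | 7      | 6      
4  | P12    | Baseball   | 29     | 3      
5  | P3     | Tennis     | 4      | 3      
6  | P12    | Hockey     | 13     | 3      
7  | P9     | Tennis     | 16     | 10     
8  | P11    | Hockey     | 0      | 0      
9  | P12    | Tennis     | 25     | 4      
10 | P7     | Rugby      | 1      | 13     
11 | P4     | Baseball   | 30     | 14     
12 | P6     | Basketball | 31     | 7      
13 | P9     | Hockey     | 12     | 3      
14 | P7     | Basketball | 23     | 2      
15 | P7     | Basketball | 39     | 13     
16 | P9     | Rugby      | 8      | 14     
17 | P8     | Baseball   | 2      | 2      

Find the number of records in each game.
SELECT game, COUNT(*) as count
FROM scores
GROUP BY game

Result:
  Baseball: 3
  Basketball: 3
  Hockey: 4
  Rugby: 3
  Tennis: 4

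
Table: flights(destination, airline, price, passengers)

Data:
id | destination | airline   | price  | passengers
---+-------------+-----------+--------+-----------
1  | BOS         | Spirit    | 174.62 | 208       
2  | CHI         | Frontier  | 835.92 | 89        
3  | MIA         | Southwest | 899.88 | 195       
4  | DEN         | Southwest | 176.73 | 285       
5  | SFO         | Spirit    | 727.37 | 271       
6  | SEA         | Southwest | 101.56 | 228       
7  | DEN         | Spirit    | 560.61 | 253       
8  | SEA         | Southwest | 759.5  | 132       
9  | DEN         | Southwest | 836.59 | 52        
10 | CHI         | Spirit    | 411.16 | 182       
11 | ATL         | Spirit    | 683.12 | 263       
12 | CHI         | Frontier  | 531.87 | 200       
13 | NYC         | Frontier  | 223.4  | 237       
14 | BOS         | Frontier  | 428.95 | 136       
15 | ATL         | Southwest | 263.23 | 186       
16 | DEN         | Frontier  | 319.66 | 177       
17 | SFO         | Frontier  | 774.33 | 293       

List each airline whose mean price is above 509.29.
SELECT airline, AVG(price)
FROM flights
GROUP BY airline
HAVING AVG(price) > 509.29

Result:
  Frontier: avg=519.02
  Spirit: avg=511.38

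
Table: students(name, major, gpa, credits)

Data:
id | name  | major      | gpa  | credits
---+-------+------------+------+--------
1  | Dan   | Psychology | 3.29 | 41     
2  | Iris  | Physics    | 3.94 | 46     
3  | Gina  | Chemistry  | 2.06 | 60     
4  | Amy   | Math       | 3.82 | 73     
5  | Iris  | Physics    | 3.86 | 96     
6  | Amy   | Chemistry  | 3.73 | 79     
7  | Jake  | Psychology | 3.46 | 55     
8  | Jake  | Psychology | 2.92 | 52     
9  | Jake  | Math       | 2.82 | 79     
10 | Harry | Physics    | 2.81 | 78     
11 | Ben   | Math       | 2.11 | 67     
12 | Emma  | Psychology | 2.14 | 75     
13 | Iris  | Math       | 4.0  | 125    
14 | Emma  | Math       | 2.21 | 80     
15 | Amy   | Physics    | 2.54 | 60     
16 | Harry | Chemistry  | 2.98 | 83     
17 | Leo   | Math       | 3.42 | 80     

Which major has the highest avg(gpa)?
SELECT major, AVG(gpa) as val
FROM students
GROUP BY major
ORDER BY val DESC
LIMIT 1

Result: Physics with avg(gpa) = 3.29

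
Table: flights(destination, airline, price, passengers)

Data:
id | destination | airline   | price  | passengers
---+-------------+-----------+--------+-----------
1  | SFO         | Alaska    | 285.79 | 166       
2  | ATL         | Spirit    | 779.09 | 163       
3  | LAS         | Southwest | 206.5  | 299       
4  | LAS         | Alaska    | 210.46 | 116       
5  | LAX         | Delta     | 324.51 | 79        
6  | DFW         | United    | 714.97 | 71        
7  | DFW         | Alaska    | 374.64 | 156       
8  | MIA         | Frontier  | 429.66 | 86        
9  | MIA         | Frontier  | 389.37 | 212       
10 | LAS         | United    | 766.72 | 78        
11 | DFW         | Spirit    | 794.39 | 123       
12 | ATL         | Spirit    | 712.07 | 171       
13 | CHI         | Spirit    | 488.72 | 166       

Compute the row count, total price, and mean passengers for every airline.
SELECT airline,
       COUNT(*) as cnt,
       SUM(price) as total_price,
       AVG(passengers) as avg_passengers
FROM flights
GROUP BY airline

Result:
  Alaska: 3 records, 870.89 total price, 146.00 avg passengers
  Delta: 1 records, 324.51 total price, 79.00 avg passengers
  Frontier: 2 records, 819.03 total price, 149.00 avg passengers
  Southwest: 1 records, 206.50 total price, 299.00 avg passengers
  Spirit: 4 records, 2774.27 total price, 155.75 avg passengers
  United: 2 records, 1481.69 total price, 74.50 avg passengers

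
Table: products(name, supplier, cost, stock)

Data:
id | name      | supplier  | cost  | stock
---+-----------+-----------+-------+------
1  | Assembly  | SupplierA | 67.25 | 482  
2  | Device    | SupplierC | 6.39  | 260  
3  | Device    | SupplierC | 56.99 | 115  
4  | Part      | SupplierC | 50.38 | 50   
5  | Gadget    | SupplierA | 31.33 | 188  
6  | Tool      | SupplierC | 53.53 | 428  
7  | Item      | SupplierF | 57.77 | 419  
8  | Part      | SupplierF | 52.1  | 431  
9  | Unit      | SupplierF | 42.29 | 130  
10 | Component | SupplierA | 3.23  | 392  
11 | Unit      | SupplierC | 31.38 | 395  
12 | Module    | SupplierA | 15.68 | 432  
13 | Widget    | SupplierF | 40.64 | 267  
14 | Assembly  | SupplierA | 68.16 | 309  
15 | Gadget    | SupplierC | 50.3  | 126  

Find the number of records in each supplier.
SELECT supplier, COUNT(*) as count
FROM products
GROUP BY supplier

Result:
  SupplierA: 5
  SupplierC: 6
  SupplierF: 4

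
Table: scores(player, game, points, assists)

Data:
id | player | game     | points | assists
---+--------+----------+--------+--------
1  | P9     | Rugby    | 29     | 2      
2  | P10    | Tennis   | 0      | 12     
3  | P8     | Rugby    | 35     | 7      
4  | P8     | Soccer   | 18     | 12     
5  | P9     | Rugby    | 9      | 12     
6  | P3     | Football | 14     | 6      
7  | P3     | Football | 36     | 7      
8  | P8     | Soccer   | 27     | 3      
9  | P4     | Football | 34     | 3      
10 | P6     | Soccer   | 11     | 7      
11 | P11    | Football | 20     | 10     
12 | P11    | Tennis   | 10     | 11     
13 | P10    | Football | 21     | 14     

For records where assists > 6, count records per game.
SELECT game, COUNT(*)
FROM scores
WHERE assists > 6
GROUP BY game

Note: WHERE filters rows before grouping.

Result:
  Football: 3
  Rugby: 2
  Soccer: 2
  Tennis: 2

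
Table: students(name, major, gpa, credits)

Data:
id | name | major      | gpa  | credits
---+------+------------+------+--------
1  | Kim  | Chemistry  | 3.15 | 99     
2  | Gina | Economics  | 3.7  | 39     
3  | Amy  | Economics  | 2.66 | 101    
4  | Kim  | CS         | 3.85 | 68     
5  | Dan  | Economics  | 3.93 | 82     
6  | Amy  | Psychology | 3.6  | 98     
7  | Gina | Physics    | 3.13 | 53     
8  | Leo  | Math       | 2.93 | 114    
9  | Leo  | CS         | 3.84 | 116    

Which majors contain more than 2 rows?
SELECT major, COUNT(*) as cnt
FROM students
GROUP BY major
HAVING COUNT(*) > 2

Result:
  Economics: 3

Note: HAVING filters groups after aggregation, WHERE filters rows before.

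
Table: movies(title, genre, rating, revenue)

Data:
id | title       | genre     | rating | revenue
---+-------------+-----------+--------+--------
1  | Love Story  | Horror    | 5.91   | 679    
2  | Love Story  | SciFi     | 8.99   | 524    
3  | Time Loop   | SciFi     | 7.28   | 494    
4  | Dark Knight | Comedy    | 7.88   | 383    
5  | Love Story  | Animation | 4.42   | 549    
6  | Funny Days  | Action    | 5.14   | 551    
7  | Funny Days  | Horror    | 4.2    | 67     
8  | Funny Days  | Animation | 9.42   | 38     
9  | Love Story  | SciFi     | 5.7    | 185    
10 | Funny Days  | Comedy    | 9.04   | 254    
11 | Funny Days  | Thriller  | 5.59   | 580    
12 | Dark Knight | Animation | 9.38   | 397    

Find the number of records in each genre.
SELECT genre, COUNT(*) as count
FROM movies
GROUP BY genre

Result:
  Action: 1
  Animation: 3
  Comedy: 2
  Horror: 2
  SciFi: 3
  Thriller: 1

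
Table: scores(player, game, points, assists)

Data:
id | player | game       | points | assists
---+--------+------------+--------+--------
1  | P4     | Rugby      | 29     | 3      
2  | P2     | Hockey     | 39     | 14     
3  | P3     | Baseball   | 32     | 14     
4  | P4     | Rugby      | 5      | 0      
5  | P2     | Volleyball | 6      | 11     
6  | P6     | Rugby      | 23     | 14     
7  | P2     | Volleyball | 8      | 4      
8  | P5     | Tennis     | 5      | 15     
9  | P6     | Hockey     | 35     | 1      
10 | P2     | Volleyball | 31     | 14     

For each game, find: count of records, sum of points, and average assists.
SELECT game,
       COUNT(*) as cnt,
       SUM(points) as total_points,
       AVG(assists) as avg_assists
FROM scores
GROUP BY game

Result:
  Baseball: 1 records, 32 total points, 14.00 avg assists
  Hockey: 2 records, 74 total points, 7.50 avg assists
  Rugby: 3 records, 57 total points, 5.67 avg assists
  Tennis: 1 records, 5 total points, 15.00 avg assists
  Volleyball: 3 records, 45 total points, 9.67 avg assists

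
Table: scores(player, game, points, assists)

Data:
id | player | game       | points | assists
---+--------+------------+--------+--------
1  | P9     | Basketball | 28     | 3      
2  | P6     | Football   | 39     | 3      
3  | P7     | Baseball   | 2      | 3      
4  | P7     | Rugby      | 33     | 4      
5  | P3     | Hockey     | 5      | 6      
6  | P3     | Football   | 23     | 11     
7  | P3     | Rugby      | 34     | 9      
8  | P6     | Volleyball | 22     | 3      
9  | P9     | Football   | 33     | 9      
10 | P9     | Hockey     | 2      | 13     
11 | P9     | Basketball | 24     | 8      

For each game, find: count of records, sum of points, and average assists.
SELECT game,
       COUNT(*) as cnt,
       SUM(points) as total_points,
       AVG(assists) as avg_assists
FROM scores
GROUP BY game

Result:
  Baseball: 1 records, 2 total points, 3.00 avg assists
  Basketball: 2 records, 52 total points, 5.50 avg assists
  Football: 3 records, 95 total points, 7.67 avg assists
  Hockey: 2 records, 7 total points, 9.50 avg assists
  Rugby: 2 records, 67 total points, 6.50 avg assists
  Volleyball: 1 records, 22 total points, 3.00 avg assists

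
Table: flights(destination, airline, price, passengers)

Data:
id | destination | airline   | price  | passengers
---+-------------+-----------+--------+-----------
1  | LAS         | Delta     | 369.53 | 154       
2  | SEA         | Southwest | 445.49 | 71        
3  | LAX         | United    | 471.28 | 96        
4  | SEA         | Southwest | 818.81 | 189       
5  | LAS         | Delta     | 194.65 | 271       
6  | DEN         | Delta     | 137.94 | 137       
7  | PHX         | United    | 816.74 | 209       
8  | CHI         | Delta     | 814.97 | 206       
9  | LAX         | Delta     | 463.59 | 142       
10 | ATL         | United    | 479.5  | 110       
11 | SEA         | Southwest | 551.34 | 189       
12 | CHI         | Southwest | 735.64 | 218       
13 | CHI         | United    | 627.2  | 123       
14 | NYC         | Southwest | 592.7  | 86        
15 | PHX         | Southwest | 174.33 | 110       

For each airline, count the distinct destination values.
SELECT airline, COUNT(DISTINCT destination)
FROM flights
GROUP BY airline

Result:
  Delta: 4 distinct
  Southwest: 4 distinct
  United: 4 distinct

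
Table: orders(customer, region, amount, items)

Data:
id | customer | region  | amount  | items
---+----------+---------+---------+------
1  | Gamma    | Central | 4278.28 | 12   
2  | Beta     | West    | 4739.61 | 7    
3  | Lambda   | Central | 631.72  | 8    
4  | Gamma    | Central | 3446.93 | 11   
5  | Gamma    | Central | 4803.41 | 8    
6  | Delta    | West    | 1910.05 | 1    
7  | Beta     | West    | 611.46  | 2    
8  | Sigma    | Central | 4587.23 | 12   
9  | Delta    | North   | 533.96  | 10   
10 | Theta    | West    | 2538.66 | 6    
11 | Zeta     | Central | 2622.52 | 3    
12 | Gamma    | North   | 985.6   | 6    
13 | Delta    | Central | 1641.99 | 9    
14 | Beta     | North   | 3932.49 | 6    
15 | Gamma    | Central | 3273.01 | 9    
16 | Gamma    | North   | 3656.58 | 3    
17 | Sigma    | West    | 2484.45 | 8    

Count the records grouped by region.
SELECT region, COUNT(*) as count
FROM orders
GROUP BY region

Result:
  Central: 8
  North: 4
  West: 5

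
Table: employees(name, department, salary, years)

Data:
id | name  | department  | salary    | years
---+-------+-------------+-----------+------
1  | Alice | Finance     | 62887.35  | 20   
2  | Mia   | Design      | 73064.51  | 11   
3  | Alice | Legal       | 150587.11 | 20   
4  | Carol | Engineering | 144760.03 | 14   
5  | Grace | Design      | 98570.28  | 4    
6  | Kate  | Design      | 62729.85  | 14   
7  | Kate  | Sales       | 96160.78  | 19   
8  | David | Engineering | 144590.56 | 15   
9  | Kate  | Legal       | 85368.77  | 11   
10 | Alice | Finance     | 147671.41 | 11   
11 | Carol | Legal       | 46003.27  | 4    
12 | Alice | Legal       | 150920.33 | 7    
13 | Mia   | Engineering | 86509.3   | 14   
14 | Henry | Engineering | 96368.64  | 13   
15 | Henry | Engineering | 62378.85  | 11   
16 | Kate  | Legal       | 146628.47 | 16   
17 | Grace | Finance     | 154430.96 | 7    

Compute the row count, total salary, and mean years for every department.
SELECT department,
       COUNT(*) as cnt,
       SUM(salary) as total_salary,
       AVG(years) as avg_years
FROM employees
GROUP BY department

Result:
  Design: 3 records, 234364.64 total salary, 9.67 avg years
  Engineering: 5 records, 534607.38 total salary, 13.40 avg years
  Finance: 3 records, 364989.72 total salary, 12.67 avg years
  Legal: 5 records, 579507.95 total salary, 11.60 avg years
  Sales: 1 records, 96160.78 total salary, 19.00 avg years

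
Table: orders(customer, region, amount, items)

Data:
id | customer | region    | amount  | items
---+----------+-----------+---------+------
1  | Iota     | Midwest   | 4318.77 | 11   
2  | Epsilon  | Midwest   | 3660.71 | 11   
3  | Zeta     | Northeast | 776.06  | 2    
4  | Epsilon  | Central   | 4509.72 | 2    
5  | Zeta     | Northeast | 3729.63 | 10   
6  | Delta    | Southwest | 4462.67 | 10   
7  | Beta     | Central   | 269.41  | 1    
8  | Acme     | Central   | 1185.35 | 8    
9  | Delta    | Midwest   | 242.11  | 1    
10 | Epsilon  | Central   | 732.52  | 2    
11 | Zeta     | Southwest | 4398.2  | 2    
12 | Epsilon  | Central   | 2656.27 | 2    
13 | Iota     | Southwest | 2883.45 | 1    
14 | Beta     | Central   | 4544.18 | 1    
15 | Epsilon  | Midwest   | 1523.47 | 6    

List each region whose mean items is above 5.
SELECT region, AVG(items)
FROM orders
GROUP BY region
HAVING AVG(items) > 5

Result:
  Midwest: avg=7.25
  Northeast: avg=6.00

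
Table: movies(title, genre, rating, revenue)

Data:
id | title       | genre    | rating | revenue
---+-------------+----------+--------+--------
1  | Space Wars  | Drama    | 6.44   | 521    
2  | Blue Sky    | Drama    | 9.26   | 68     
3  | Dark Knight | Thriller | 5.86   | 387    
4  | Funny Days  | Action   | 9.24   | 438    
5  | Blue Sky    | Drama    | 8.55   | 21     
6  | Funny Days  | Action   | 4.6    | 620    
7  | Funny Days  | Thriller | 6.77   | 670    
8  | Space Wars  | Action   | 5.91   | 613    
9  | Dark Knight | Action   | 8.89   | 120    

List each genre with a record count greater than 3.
SELECT genre, COUNT(*) as cnt
FROM movies
GROUP BY genre
HAVING COUNT(*) > 3

Result:
  Action: 4

Note: HAVING filters groups after aggregation, WHERE filters rows before.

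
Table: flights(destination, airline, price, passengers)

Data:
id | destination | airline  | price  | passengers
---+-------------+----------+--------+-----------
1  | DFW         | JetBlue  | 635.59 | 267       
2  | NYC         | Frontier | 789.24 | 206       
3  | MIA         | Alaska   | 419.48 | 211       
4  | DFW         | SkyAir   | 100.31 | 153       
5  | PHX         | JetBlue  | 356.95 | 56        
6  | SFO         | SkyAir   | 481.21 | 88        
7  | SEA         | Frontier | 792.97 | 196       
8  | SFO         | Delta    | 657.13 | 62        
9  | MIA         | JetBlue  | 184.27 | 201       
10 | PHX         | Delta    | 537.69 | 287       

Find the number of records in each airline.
SELECT airline, COUNT(*) as count
FROM flights
GROUP BY airline

Result:
  Alaska: 1
  Delta: 2
  Frontier: 2
  JetBlue: 3
  SkyAir: 2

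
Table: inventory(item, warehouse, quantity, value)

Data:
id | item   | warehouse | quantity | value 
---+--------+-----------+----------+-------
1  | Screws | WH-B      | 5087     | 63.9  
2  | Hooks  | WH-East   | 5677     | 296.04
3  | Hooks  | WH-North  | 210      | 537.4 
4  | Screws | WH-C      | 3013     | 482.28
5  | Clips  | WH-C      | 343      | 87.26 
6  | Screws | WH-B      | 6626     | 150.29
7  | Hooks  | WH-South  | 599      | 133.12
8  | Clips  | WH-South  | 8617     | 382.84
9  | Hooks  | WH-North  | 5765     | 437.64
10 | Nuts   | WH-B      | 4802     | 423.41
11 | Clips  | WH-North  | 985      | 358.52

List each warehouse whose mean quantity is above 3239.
SELECT warehouse, AVG(quantity)
FROM inventory
GROUP BY warehouse
HAVING AVG(quantity) > 3239

Result:
  WH-B: avg=5505.00
  WH-East: avg=5677.00
  WH-South: avg=4608.00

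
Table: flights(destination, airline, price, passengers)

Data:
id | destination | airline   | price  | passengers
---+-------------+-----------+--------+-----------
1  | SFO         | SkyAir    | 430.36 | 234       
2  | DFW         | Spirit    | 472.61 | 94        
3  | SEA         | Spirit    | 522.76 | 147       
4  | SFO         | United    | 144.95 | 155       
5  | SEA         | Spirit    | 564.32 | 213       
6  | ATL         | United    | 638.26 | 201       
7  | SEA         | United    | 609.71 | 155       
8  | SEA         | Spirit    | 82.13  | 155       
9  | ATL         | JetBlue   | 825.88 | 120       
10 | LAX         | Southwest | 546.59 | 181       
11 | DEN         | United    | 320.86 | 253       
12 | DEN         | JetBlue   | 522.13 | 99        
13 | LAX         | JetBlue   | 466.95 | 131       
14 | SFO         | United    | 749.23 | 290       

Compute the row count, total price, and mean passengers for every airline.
SELECT airline,
       COUNT(*) as cnt,
       SUM(price) as total_price,
       AVG(passengers) as avg_passengers
FROM flights
GROUP BY airline

Result:
  JetBlue: 3 records, 1814.96 total price, 116.67 avg passengers
  SkyAir: 1 records, 430.36 total price, 234.00 avg passengers
  Southwest: 1 records, 546.59 total price, 181.00 avg passengers
  Spirit: 4 records, 1641.82 total price, 152.25 avg passengers
  United: 5 records, 2463.01 total price, 210.80 avg passengers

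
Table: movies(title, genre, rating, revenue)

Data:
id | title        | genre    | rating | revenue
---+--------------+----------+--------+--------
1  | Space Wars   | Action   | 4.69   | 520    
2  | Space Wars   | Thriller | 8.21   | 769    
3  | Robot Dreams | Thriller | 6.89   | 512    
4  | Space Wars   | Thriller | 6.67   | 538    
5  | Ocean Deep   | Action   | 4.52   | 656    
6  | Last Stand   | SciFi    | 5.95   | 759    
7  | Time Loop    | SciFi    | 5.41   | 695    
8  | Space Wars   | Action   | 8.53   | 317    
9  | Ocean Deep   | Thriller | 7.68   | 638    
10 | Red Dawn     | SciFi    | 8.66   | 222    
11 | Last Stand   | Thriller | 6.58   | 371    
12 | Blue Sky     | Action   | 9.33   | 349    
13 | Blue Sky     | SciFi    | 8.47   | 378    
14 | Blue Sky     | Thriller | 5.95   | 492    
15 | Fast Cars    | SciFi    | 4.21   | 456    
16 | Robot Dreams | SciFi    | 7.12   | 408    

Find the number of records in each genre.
SELECT genre, COUNT(*) as count
FROM movies
GROUP BY genre

Result:
  Action: 4
  SciFi: 6
  Thriller: 6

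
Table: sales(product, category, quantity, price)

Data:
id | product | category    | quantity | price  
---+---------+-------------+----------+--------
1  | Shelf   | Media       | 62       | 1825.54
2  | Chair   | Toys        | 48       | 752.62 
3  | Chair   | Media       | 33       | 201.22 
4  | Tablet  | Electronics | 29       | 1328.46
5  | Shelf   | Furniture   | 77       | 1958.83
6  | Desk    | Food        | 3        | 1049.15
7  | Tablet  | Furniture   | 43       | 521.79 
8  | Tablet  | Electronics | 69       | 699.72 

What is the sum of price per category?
SELECT category, SUM(price) as result
FROM sales
GROUP BY category

Result:
  Electronics: 2028.18
  Food: 1049.15
  Furniture: 2480.62
  Media: 2026.76
  Toys: 752.62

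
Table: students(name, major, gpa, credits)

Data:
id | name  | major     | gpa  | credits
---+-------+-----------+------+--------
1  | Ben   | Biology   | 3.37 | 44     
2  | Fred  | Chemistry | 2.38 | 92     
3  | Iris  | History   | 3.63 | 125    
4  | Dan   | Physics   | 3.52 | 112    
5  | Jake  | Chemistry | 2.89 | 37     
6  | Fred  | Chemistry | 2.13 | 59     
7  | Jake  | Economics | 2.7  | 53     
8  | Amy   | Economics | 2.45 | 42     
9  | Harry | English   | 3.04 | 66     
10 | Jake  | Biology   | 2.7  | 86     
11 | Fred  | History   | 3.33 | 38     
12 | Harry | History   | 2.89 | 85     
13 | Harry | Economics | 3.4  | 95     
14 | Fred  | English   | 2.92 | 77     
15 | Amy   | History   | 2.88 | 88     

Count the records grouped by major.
SELECT major, COUNT(*) as count
FROM students
GROUP BY major

Result:
  Biology: 2
  Chemistry: 3
  Economics: 3
  English: 2
  History: 4
  Physics: 1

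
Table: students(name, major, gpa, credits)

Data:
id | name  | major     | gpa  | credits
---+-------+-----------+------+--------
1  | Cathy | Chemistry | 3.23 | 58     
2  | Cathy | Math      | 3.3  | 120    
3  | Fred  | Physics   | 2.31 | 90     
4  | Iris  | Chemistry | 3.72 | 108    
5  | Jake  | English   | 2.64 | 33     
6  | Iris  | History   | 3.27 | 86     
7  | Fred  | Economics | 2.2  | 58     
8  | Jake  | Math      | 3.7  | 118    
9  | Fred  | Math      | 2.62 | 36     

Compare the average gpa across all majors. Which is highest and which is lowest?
SELECT major, AVG(gpa)
FROM students
GROUP BY major
ORDER BY AVG(gpa)

All groups:
  Economics: 2.20
  Physics: 2.31
  English: 2.64
  Math: 3.21
  History: 3.27
  Chemistry: 3.48

Highest: Chemistry (3.48)
Lowest: Economics (2.20)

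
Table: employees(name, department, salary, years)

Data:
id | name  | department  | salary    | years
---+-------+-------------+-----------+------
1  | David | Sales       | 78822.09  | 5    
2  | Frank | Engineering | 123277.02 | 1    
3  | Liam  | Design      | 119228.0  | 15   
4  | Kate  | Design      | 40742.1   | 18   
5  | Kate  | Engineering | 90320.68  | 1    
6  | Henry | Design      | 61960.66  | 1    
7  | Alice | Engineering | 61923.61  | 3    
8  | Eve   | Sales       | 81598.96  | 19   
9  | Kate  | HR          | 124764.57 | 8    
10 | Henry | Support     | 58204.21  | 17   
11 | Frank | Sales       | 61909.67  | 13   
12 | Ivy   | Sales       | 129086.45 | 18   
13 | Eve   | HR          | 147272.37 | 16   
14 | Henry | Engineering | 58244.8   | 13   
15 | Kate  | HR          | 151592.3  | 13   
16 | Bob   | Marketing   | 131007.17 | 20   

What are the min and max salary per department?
SELECT department, MIN(salary), MAX(salary)
FROM employees
GROUP BY department

Result:
  Design: min=40742.10, max=119228.00
  Engineering: min=58244.80, max=123277.02
  HR: min=124764.57, max=151592.30
  Marketing: min=131007.17, max=131007.17
  Sales: min=61909.67, max=129086.45
  Support: min=58204.21, max=58204.21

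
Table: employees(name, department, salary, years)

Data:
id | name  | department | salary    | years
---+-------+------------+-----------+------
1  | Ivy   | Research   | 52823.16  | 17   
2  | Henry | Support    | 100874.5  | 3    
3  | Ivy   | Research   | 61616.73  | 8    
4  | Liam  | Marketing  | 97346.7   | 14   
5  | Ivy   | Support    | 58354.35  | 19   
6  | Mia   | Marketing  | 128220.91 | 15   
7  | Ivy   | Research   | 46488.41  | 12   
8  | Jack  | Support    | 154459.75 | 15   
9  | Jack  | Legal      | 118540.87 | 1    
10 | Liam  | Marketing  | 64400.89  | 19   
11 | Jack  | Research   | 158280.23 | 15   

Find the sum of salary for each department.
SELECT department, SUM(salary) as result
FROM employees
GROUP BY department

Result:
  Legal: 118540.87
  Marketing: 289968.50
  Research: 319208.53
  Support: 313688.60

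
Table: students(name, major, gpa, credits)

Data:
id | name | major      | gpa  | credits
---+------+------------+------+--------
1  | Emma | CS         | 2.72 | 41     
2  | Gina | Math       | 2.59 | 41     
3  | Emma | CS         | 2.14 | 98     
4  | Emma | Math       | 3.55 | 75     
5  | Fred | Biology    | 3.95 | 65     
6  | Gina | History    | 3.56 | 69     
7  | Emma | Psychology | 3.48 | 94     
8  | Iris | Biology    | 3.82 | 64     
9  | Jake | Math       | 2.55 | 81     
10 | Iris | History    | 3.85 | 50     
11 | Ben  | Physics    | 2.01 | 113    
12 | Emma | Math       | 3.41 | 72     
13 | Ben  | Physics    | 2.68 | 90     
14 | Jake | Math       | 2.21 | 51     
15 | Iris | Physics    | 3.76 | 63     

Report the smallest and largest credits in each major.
SELECT major, MIN(credits), MAX(credits)
FROM students
GROUP BY major

Result:
  Biology: min=64, max=65
  CS: min=41, max=98
  History: min=50, max=69
  Math: min=41, max=81
  Physics: min=63, max=113
  Psychology: min=94, max=94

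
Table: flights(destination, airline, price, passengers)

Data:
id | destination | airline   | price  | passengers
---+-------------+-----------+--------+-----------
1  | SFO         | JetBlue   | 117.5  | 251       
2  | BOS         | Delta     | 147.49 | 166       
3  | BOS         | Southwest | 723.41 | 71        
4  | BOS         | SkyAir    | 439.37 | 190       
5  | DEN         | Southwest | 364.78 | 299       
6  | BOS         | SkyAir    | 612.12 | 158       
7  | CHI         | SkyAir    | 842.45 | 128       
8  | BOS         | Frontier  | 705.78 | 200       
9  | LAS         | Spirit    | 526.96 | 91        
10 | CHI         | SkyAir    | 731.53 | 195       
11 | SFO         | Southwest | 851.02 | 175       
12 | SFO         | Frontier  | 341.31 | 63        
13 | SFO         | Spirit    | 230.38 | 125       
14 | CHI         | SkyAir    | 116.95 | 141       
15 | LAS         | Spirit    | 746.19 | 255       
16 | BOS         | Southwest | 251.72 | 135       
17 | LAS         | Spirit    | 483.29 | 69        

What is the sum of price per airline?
SELECT airline, SUM(price) as result
FROM flights
GROUP BY airline

Result:
  Delta: 147.49
  Frontier: 1047.09
  JetBlue: 117.50
  SkyAir: 2742.42
  Southwest: 2190.93
  Spirit: 1986.82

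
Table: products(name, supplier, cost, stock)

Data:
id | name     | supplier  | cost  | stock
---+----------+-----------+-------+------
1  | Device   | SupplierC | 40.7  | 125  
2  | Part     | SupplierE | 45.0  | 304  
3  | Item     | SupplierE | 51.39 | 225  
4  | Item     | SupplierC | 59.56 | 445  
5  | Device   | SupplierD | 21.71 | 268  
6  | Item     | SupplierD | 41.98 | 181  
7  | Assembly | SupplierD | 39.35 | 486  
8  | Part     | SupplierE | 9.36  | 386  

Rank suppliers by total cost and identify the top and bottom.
SELECT supplier, SUM(cost)
FROM products
GROUP BY supplier
ORDER BY SUM(cost)

All groups:
  SupplierC: 100.26
  SupplierD: 103.04
  SupplierE: 105.75

Highest: SupplierE (105.75)
Lowest: SupplierC (100.26)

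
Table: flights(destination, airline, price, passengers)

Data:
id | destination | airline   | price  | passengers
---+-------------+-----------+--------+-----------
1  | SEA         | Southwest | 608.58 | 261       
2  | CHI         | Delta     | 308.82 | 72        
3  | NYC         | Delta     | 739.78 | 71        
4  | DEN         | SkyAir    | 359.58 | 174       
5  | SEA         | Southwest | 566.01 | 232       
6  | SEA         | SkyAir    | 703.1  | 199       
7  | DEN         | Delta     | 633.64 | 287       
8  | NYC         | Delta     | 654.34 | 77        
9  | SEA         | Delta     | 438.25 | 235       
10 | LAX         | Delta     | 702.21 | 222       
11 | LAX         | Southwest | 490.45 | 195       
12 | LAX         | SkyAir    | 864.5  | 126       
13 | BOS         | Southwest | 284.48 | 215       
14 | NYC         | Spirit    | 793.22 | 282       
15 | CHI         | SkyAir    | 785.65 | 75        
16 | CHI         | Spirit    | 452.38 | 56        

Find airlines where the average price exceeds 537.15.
SELECT airline, AVG(price)
FROM flights
GROUP BY airline
HAVING AVG(price) > 537.15

Result:
  Delta: avg=579.51
  SkyAir: avg=678.21
  Spirit: avg=622.80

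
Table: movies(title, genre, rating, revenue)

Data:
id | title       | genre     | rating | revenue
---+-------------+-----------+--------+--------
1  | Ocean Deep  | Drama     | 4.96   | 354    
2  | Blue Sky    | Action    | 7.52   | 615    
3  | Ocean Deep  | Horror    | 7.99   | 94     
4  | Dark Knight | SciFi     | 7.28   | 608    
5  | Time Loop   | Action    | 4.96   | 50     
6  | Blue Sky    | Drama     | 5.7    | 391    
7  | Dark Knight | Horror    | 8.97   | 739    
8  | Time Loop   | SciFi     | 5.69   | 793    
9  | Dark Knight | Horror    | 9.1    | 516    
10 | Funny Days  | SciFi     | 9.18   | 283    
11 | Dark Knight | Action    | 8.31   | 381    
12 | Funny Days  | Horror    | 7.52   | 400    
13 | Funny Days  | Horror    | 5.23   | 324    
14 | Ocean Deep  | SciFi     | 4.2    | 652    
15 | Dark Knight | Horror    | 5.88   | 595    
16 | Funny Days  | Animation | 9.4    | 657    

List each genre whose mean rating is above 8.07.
SELECT genre, AVG(rating)
FROM movies
GROUP BY genre
HAVING AVG(rating) > 8.07

Result:
  Animation: avg=9.40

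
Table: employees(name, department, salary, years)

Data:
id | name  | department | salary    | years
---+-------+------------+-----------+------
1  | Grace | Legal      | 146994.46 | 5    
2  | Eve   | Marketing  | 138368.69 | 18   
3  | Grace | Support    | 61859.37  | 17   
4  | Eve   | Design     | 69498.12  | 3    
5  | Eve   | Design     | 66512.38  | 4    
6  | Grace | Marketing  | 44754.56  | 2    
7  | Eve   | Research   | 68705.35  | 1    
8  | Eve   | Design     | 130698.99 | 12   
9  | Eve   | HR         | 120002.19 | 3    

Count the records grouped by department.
SELECT department, COUNT(*) as count
FROM employees
GROUP BY department

Result:
  Design: 3
  HR: 1
  Legal: 1
  Marketing: 2
  Research: 1
  Support: 1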